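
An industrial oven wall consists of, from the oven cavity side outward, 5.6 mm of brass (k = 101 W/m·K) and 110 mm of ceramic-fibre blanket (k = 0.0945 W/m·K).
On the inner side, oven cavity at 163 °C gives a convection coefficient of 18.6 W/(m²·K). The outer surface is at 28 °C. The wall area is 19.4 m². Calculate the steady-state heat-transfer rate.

Treating each layer as a thermal resistance in series:
R_inner film = 1/(h_i·A) = 1/(18.6×19.4) = 0.002771 K/W
R_brass = L/(kA) = 0.0056/(101×19.4) = 2.858×10^-6 K/W
R_ceramic-fibre blanket = L/(kA) = 0.11/(0.0945×19.4) = 0.06 K/W
R_total = 0.06278 K/W
Q = ΔT / R_total = 135 / 0.06278

Q ≈ 2150 W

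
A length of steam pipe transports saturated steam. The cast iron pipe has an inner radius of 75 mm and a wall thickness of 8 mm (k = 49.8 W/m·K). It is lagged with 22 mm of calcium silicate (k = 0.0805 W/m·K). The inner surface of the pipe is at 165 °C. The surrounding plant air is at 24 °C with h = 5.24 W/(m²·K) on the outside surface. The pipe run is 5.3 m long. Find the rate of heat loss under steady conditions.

Treating each annulus and film as a series resistance:
R_cast iron pipe wall = ln(83/75)/(2π×49.8×5.3) = 6.112×10^-5 K/W
R_calcium silicate = ln(105/83)/(2π×0.0805×5.3) = 0.08771 K/W
R_outer film = 1/(h_o·2πr_oL) = 1/(5.24×2π×0.105×5.3) = 0.05458 K/W
R_total = 0.1423 K/W
Q = ΔT/R_total = 141/0.1423

Q ≈ 991 W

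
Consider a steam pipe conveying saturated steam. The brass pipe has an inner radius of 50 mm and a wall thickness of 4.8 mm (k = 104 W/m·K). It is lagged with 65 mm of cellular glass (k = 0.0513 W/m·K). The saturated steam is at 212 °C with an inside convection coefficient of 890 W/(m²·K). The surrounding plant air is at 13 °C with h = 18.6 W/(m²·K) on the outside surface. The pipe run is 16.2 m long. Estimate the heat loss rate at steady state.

Radial resistances (cylindrical: R_cond = ln(r_o/r_i)/(2πkL), R_conv = 1/(h·2πrL)):
R_inner film = 1/(h_i·2πr₁L) = 1/(890×2π×0.05×16.2) = 2.208×10^-4 K/W
R_brass pipe wall = ln(54.8/50)/(2π×104×16.2) = 8.659×10^-6 K/W
R_cellular glass = ln(119.8/54.8)/(2π×0.0513×16.2) = 0.1498 K/W
R_outer film = 1/(h_o·2πr_oL) = 1/(18.6×2π×0.1198×16.2) = 0.004409 K/W
R_total = 0.1544 K/W
Q = ΔT/R_total = 199/0.1544

Q ≈ 1290 W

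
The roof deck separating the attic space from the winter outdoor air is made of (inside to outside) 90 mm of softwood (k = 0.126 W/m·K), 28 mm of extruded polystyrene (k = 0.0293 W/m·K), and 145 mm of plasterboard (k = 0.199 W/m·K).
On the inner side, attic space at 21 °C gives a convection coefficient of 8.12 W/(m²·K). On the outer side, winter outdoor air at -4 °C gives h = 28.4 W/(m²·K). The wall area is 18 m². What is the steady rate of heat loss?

Thermal resistances in series:
R_inner film = 1/(h_i·A) = 1/(8.12×18) = 0.006842 K/W
R_softwood = L/(kA) = 0.09/(0.126×18) = 0.03968 K/W
R_extruded polystyrene = L/(kA) = 0.028/(0.0293×18) = 0.05309 K/W
R_plasterboard = L/(kA) = 0.145/(0.199×18) = 0.04048 K/W
R_outer film = 1/(h_o·A) = 1/(28.4×18) = 0.001956 K/W
R_total = 0.1421 K/W
Q = ΔT / R_total = 25 / 0.1421

Q ≈ 176 W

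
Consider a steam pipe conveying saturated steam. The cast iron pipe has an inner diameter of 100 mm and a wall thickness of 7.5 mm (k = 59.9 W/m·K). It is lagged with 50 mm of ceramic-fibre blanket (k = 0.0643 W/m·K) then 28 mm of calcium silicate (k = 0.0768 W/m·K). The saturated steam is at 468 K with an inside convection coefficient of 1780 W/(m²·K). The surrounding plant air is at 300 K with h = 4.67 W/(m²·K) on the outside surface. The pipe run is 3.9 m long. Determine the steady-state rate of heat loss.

Q ≈ 287 W

Cylindrical conduction, so R = ln(r₂/r₁)/(2πkL) per layer, in series:
R_inner film = 1/(h_i·2πr₁L) = 1/(1780×2π×0.05×3.9) = 4.585×10^-4 K/W
R_cast iron pipe wall = ln(57.5/50)/(2π×59.9×3.9) = 9.522×10^-5 K/W
R_ceramic-fibre blanket = ln(107.5/57.5)/(2π×0.0643×3.9) = 0.3971 K/W
R_calcium silicate = ln(135.5/107.5)/(2π×0.0768×3.9) = 0.123 K/W
R_outer film = 1/(h_o·2πr_oL) = 1/(4.67×2π×0.1355×3.9) = 0.06449 K/W
R_total = 0.5852 K/W
Q = ΔT/R_total = 168/0.5852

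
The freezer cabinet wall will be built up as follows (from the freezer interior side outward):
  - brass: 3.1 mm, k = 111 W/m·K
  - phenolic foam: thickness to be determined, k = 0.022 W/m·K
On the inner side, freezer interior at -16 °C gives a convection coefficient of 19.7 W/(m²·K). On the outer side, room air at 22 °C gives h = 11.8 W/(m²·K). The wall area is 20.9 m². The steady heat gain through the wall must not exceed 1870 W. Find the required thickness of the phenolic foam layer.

Series thermal resistances:
R_inner film = 1/(h_i·A) = 1/(19.7×20.9) = 0.002429 K/W
R_brass = L/(kA) = 0.0031/(111×20.9) = 1.336×10^-6 K/W
R_outer film = 1/(h_o·A) = 1/(11.8×20.9) = 0.004055 K/W
Sum of the known resistances R_other = 0.006485 K/W
Required total resistance R_tot = ΔT/Q_allow = 38/1870 = 0.02032 K/W
R_phenolic foam = R_tot − R_other = 0.01384 K/W
L = R·k·A = 0.01384×0.022×20.9

L ≈ 6.36 mm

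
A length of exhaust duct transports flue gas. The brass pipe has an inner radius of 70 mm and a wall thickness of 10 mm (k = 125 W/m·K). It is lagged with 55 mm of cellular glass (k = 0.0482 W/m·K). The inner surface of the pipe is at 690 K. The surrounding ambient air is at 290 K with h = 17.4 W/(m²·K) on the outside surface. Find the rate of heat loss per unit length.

Treating each annulus and film as a series resistance:
R_brass pipe wall = ln(80/70)/(2π×125×1) = 1.7×10^-4 K/W
R_cellular glass = ln(135/80)/(2π×0.0482×1) = 1.728 K/W
R_outer film = 1/(h_o·2πr_oL) = 1/(17.4×2π×0.135×1) = 0.06775 K/W
R_total = 1.796 K/W
Q = ΔT/R_total = 400/1.796

q′ ≈ 223 W/m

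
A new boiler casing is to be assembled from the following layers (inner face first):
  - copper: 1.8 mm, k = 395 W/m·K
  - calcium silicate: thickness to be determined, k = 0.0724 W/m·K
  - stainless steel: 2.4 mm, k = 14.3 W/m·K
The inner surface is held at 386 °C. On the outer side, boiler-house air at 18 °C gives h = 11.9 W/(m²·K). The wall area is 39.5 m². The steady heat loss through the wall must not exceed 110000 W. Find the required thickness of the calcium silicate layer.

Using the resistance-network approach (series):
R_copper = L/(kA) = 0.0018/(395×39.5) = 1.154×10^-7 K/W
R_stainless steel = L/(kA) = 0.0024/(14.3×39.5) = 4.249×10^-6 K/W
R_outer film = 1/(h_o·A) = 1/(11.9×39.5) = 0.002127 K/W
Sum of the known resistances R_other = 0.002132 K/W
Required total resistance R_tot = ΔT/Q_allow = 368/110000 = 0.003345 K/W
R_calcium silicate = R_tot − R_other = 0.001214 K/W
L = R·k·A = 0.001214×0.0724×39.5

L ≈ 3.47 mm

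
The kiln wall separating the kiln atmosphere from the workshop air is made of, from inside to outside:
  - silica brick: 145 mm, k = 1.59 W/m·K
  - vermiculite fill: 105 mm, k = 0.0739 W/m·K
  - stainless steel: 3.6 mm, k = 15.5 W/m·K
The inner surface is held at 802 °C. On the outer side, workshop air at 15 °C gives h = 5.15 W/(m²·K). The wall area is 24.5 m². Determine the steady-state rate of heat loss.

Q ≈ 11300 W

Treating each layer as a thermal resistance in series:
R_silica brick = L/(kA) = 0.145/(1.59×24.5) = 0.003722 K/W
R_vermiculite fill = L/(kA) = 0.105/(0.0739×24.5) = 0.05799 K/W
R_stainless steel = L/(kA) = 0.0036/(15.5×24.5) = 9.48×10^-6 K/W
R_outer film = 1/(h_o·A) = 1/(5.15×24.5) = 0.007926 K/W
R_total = 0.06965 K/W
Q = ΔT / R_total = 787 / 0.06965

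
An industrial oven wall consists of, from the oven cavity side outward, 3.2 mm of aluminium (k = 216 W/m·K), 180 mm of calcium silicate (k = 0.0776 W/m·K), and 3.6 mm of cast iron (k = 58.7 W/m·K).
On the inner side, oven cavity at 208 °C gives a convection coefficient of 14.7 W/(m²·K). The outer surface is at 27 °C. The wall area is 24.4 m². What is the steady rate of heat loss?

Q ≈ 1850 W

Thermal resistances in series:
R_inner film = 1/(h_i·A) = 1/(14.7×24.4) = 0.002788 K/W
R_aluminium = L/(kA) = 0.0032/(216×24.4) = 6.072×10^-7 K/W
R_calcium silicate = L/(kA) = 0.18/(0.0776×24.4) = 0.09507 K/W
R_cast iron = L/(kA) = 0.0036/(58.7×24.4) = 2.513×10^-6 K/W
R_total = 0.09786 K/W
Q = ΔT / R_total = 181 / 0.09786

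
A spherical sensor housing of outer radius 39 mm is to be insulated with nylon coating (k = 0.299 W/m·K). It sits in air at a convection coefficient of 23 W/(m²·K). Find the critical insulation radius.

For a sphere r_cr = 2k/h = 2×0.299/23
r_cr = 26 mm; since the bare radius (39 mm) is above r_cr, any added insulation will reduce heat loss.

r_cr ≈ 26 mm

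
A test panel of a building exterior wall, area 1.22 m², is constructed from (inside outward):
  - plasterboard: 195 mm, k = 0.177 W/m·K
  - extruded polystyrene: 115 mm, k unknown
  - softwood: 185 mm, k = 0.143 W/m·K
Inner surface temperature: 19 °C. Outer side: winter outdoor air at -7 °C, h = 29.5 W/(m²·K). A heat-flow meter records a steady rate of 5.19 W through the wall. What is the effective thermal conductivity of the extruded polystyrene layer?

Model the wall as resistances in series:
R_plasterboard = L/(kA) = 0.195/(0.177×1.22) = 0.903 K/W
R_softwood = L/(kA) = 0.185/(0.143×1.22) = 1.06 K/W
R_outer film = 1/(h_o·A) = 1/(29.5×1.22) = 0.02779 K/W
Sum of known resistances R_other = 1.991 K/W
Total R = ΔT/Q = 26/5.19 = 5.01 K/W
R_extruded polystyrene = R_total − R_other = 3.018 K/W
k = L/(R·A) = 0.115/(3.018×1.22)

k ≈ 0.0312 W/(m·K)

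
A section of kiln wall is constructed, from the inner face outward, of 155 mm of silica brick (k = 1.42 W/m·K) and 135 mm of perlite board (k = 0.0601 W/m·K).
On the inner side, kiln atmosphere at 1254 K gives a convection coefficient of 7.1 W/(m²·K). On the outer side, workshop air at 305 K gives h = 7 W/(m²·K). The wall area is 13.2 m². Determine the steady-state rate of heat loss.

Model the wall as resistances in series:
R_inner film = 1/(h_i·A) = 1/(7.1×13.2) = 0.01067 K/W
R_silica brick = L/(kA) = 0.155/(1.42×13.2) = 0.008269 K/W
R_perlite board = L/(kA) = 0.135/(0.0601×13.2) = 0.1702 K/W
R_outer film = 1/(h_o·A) = 1/(7×13.2) = 0.01082 K/W
R_total = 0.1999 K/W
Q = ΔT / R_total = 949 / 0.1999

Q ≈ 4750 W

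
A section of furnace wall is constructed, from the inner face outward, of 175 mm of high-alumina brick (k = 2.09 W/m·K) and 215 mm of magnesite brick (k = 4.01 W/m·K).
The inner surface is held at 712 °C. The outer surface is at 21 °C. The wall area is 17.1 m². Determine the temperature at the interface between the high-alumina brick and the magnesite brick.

Series thermal resistances:
R_high-alumina brick = L/(kA) = 0.175/(2.09×17.1) = 0.004897 K/W
R_magnesite brick = L/(kA) = 0.215/(4.01×17.1) = 0.003135 K/W
R_total = 0.008032 K/W;  Q = ΔT/R_total = 691/0.008032 = 86030 W
T_interface = T_inner − Q·ΣR(inner→interface) = 712 − 86000×0.004897

T ≈ 291 °C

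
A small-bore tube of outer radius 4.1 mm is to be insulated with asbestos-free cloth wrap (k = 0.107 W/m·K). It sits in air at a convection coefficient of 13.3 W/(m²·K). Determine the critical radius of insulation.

r_cr ≈ 8.05 mm

For a cylinder r_cr = k/h = 0.107/13.3
r_cr = 8.05 mm; since the bare radius (4.1 mm) is below r_cr, adding a thin layer of insulation will *increase* heat loss.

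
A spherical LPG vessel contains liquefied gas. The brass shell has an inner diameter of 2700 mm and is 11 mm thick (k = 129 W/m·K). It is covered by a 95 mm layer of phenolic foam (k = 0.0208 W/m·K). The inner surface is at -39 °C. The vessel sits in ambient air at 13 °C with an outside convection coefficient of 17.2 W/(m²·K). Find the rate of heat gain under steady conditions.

Spherical conduction: R = (1/r_in − 1/r_out)/(4πk) per layer; series-sum.
R_brass shell = (1/1.35 − 1/1.361)/(4π×129) = 3.693×10^-6 K/W
R_phenolic foam = (1/1.361 − 1/1.456)/(4π×0.0208) = 0.1834 K/W
R_outer film = 1/(h·4πr_o²) = 1/(17.2×4π×1.456²) = 0.002182 K/W
R_total = 0.1856 K/W
Q = ΔT/R_total = 52/0.1856

Q ≈ 280 W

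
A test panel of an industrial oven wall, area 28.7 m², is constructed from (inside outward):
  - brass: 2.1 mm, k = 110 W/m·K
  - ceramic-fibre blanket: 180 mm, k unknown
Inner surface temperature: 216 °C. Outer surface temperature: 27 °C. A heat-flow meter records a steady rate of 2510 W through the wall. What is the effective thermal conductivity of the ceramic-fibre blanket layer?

Thermal resistances in series:
R_brass = L/(kA) = 0.0021/(110×28.7) = 6.652×10^-7 K/W
Sum of known resistances R_other = 6.652×10^-7 K/W
Total R = ΔT/Q = 189/2510 = 0.0753 K/W
R_ceramic-fibre blanket = R_total − R_other = 0.0753 K/W
k = L/(R·A) = 0.18/(0.0753×28.7)

k ≈ 0.0833 W/(m·K)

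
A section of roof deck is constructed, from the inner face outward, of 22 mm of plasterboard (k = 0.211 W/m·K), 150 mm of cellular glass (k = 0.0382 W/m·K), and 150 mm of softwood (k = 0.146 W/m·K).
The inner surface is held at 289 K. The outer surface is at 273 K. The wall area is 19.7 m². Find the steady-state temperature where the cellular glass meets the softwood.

T ≈ 276 K

Treating each layer as a thermal resistance in series:
R_plasterboard = L/(kA) = 0.022/(0.211×19.7) = 0.005293 K/W
R_cellular glass = L/(kA) = 0.15/(0.0382×19.7) = 0.1993 K/W
R_softwood = L/(kA) = 0.15/(0.146×19.7) = 0.05215 K/W
R_total = 0.2568 K/W;  Q = ΔT/R_total = 16/0.2568 = 62.31 W
T_interface = T_inner − Q·ΣR(inner→interface) = 289 − 62.3×0.2046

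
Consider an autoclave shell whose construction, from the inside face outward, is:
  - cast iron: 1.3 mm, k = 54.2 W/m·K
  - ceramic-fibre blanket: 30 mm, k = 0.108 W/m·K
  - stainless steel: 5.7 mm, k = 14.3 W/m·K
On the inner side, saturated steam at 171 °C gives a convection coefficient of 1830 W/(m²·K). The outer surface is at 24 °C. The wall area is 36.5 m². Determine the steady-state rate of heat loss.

Treating each layer as a thermal resistance in series:
R_inner film = 1/(h_i·A) = 1/(1830×36.5) = 1.497×10^-5 K/W
R_cast iron = L/(kA) = 0.0013/(54.2×36.5) = 6.571×10^-7 K/W
R_ceramic-fibre blanket = L/(kA) = 0.03/(0.108×36.5) = 0.00761 K/W
R_stainless steel = L/(kA) = 0.0057/(14.3×36.5) = 1.092×10^-5 K/W
R_total = 0.007637 K/W
Q = ΔT / R_total = 147 / 0.007637

Q ≈ 19200 W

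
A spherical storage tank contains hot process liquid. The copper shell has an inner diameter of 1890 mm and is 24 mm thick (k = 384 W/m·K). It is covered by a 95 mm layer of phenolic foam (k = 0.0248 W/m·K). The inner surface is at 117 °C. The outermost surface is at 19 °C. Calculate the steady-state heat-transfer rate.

Radial (spherical) resistances in series:
R_copper shell = (1/0.945 − 1/0.969)/(4π×384) = 5.431×10^-6 K/W
R_phenolic foam = (1/0.969 − 1/1.064)/(4π×0.0248) = 0.2957 K/W
R_total = 0.2957 K/W
Q = ΔT/R_total = 98/0.2957

Q ≈ 331 W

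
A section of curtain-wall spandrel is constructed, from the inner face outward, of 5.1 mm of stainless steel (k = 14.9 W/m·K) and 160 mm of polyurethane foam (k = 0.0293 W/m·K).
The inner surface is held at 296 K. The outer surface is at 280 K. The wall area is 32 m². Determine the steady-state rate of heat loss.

Q ≈ 93.8 W

Thermal resistances in series:
R_stainless steel = L/(kA) = 0.0051/(14.9×32) = 1.07×10^-5 K/W
R_polyurethane foam = L/(kA) = 0.16/(0.0293×32) = 0.1706 K/W
R_total = 0.1707 K/W
Q = ΔT / R_total = 16 / 0.1707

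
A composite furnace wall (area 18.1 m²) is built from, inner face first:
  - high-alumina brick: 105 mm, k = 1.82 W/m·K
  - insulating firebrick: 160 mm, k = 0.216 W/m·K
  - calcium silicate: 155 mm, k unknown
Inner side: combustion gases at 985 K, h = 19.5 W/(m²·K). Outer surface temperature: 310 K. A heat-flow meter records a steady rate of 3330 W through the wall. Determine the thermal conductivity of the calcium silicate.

k ≈ 0.055 W/(m·K)

Thermal resistances in series:
R_inner film = 1/(h_i·A) = 1/(19.5×18.1) = 0.002833 K/W
R_high-alumina brick = L/(kA) = 0.105/(1.82×18.1) = 0.003187 K/W
R_insulating firebrick = L/(kA) = 0.16/(0.216×18.1) = 0.04092 K/W
Sum of known resistances R_other = 0.04695 K/W
Total R = ΔT/Q = 675/3330 = 0.2027 K/W
R_calcium silicate = R_total − R_other = 0.1558 K/W
k = L/(R·A) = 0.155/(0.1558×18.1)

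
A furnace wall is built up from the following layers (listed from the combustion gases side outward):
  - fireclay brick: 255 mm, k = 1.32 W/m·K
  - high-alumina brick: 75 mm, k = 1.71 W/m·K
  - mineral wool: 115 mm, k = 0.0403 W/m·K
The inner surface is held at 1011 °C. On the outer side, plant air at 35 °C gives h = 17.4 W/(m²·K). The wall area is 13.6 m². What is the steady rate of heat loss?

Thermal resistances in series:
R_fireclay brick = L/(kA) = 0.255/(1.32×13.6) = 0.0142 K/W
R_high-alumina brick = L/(kA) = 0.075/(1.71×13.6) = 0.003225 K/W
R_mineral wool = L/(kA) = 0.115/(0.0403×13.6) = 0.2098 K/W
R_outer film = 1/(h_o·A) = 1/(17.4×13.6) = 0.004226 K/W
R_total = 0.2315 K/W
Q = ΔT / R_total = 976 / 0.2315

Q ≈ 4220 W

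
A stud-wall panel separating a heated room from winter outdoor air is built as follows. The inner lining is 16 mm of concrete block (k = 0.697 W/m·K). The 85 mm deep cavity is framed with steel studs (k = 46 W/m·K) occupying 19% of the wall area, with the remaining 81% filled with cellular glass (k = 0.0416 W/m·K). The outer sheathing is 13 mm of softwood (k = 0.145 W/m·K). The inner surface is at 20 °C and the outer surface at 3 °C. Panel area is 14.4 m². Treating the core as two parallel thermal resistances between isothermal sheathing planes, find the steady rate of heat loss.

Q ≈ 2000 W

Sheathing layers in series; stud and cavity paths in parallel between them.
R_inner = 0.016/(0.697×14.4) = 0.001594 K/W
R_stud  = 0.085/(46×0.19×14.4) = 6.754×10^-4 K/W
R_cav   = 0.085/(0.0416×0.81×14.4) = 0.1752 K/W
1/R_core = 1/R_stud + 1/R_cav → R_core = 6.728×10^-4 K/W
R_outer = 0.013/(0.145×14.4) = 0.006226 K/W
R_total = 0.008493 K/W
Q = ΔT/R_total = 17/0.008493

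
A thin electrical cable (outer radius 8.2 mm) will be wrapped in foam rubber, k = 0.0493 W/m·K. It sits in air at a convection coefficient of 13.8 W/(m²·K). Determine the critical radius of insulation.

For a cylinder r_cr = k/h = 0.0493/13.8
r_cr = 3.57 mm; since the bare radius (8.2 mm) is above r_cr, any added insulation will reduce heat loss.

r_cr ≈ 3.57 mm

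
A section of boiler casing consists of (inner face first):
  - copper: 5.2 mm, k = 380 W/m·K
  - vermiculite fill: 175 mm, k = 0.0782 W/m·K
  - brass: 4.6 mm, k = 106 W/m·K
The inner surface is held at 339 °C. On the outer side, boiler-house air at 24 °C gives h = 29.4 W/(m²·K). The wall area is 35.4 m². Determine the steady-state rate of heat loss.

Q ≈ 4910 W

Model the wall as resistances in series:
R_copper = L/(kA) = 0.0052/(380×35.4) = 3.866×10^-7 K/W
R_vermiculite fill = L/(kA) = 0.175/(0.0782×35.4) = 0.06322 K/W
R_brass = L/(kA) = 0.0046/(106×35.4) = 1.226×10^-6 K/W
R_outer film = 1/(h_o·A) = 1/(29.4×35.4) = 9.608×10^-4 K/W
R_total = 0.06418 K/W
Q = ΔT / R_total = 315 / 0.06418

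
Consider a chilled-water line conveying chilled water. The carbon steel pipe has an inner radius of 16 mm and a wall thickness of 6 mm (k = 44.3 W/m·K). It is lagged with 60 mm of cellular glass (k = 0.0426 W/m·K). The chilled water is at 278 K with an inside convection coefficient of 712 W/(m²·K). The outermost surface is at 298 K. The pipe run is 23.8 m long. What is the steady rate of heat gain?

Q ≈ 96.5 W

For a radial system each layer contributes R = ln(r_out/r_in)/(2πkL); films add R = 1/(hA).
R_inner film = 1/(h_i·2πr₁L) = 1/(712×2π×0.016×23.8) = 5.87×10^-4 K/W
R_carbon steel pipe wall = ln(22/16)/(2π×44.3×23.8) = 4.807×10^-5 K/W
R_cellular glass = ln(82/22)/(2π×0.0426×23.8) = 0.2065 K/W
R_total = 0.2072 K/W
Q = ΔT/R_total = 20/0.2072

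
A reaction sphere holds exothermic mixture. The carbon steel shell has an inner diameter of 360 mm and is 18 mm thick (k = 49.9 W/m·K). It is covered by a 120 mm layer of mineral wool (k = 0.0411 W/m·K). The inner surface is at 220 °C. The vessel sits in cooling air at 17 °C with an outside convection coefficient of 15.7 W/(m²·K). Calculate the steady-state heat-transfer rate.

For a spherical shell R = (1/r₁ − 1/r₂)/(4πk); film R = 1/(h·4πr²). In series:
R_carbon steel shell = (1/0.18 − 1/0.198)/(4π×49.9) = 8.054×10^-4 K/W
R_mineral wool = (1/0.198 − 1/0.318)/(4π×0.0411) = 3.69 K/W
R_outer film = 1/(h·4πr_o²) = 1/(15.7×4π×0.318²) = 0.05012 K/W
R_total = 3.741 K/W
Q = ΔT/R_total = 203/3.741

Q ≈ 54.3 W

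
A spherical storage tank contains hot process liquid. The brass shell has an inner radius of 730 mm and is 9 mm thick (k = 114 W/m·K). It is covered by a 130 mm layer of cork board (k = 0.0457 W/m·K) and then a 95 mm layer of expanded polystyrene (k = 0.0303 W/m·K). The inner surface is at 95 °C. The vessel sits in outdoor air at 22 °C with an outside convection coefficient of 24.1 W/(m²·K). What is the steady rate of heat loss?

Q ≈ 112 W

For a spherical shell R = (1/r₁ − 1/r₂)/(4πk); film R = 1/(h·4πr²). In series:
R_brass shell = (1/0.73 − 1/0.739)/(4π×114) = 1.165×10^-5 K/W
R_cork board = (1/0.739 − 1/0.869)/(4π×0.0457) = 0.3525 K/W
R_expanded polystyrene = (1/0.869 − 1/0.964)/(4π×0.0303) = 0.2978 K/W
R_outer film = 1/(h·4πr_o²) = 1/(24.1×4π×0.964²) = 0.003553 K/W
R_total = 0.6539 K/W
Q = ΔT/R_total = 73/0.6539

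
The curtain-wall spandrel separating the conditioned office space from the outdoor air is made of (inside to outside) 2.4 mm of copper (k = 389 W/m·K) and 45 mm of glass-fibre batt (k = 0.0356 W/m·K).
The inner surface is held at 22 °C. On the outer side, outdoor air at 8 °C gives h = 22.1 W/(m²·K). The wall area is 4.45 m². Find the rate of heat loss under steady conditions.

Q ≈ 47.6 W

Using the resistance-network approach (series):
R_copper = L/(kA) = 0.0024/(389×4.45) = 1.386×10^-6 K/W
R_glass-fibre batt = L/(kA) = 0.045/(0.0356×4.45) = 0.2841 K/W
R_outer film = 1/(h_o·A) = 1/(22.1×4.45) = 0.01017 K/W
R_total = 0.2942 K/W
Q = ΔT / R_total = 14 / 0.2942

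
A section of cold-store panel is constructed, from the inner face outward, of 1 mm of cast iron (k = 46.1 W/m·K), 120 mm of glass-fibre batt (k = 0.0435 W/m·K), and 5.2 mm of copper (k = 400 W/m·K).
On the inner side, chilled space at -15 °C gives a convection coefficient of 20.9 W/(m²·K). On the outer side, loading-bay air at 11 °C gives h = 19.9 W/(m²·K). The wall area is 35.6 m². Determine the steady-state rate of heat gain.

Series thermal resistances:
R_inner film = 1/(h_i·A) = 1/(20.9×35.6) = 0.001344 K/W
R_cast iron = L/(kA) = 0.001/(46.1×35.6) = 6.093×10^-7 K/W
R_glass-fibre batt = L/(kA) = 0.12/(0.0435×35.6) = 0.07749 K/W
R_copper = L/(kA) = 0.0052/(400×35.6) = 3.652×10^-7 K/W
R_outer film = 1/(h_o·A) = 1/(19.9×35.6) = 0.001412 K/W
R_total = 0.08025 K/W
Q = ΔT / R_total = 26 / 0.08025

Q ≈ 324 W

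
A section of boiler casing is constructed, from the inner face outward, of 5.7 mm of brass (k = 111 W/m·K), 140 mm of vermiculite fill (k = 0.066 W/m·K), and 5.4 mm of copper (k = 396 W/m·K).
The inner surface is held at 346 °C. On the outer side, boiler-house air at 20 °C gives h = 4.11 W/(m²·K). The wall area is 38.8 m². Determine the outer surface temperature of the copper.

Series thermal resistances:
R_brass = L/(kA) = 0.0057/(111×38.8) = 1.323×10^-6 K/W
R_vermiculite fill = L/(kA) = 0.14/(0.066×38.8) = 0.05467 K/W
R_copper = L/(kA) = 0.0054/(396×38.8) = 3.515×10^-7 K/W
R_outer film = 1/(h_o·A) = 1/(4.11×38.8) = 0.006271 K/W
R_total = 0.06094 K/W;  Q = ΔT/R_total = 326/0.06094 = 5349 W
T_interface = T_inner − Q·ΣR(inner→interface) = 346 − 5350×0.05467

T ≈ 53.5 °C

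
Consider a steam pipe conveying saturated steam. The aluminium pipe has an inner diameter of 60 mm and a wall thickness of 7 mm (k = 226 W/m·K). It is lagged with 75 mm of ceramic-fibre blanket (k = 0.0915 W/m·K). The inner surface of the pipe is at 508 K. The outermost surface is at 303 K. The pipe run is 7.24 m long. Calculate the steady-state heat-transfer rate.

For a radial system each layer contributes R = ln(r_out/r_in)/(2πkL); films add R = 1/(hA).
R_aluminium pipe wall = ln(37/30)/(2π×226×7.24) = 2.04×10^-5 K/W
R_ceramic-fibre blanket = ln(112/37)/(2π×0.0915×7.24) = 0.2661 K/W
R_total = 0.2661 K/W
Q = ΔT/R_total = 205/0.2661

Q ≈ 770 W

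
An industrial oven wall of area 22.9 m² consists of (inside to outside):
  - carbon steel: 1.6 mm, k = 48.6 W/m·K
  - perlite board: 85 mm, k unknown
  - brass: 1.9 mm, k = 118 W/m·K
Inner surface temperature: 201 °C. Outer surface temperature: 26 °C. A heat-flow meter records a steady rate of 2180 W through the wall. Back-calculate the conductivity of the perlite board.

k ≈ 0.0462 W/(m·K)

Series thermal resistances:
R_carbon steel = L/(kA) = 0.0016/(48.6×22.9) = 1.438×10^-6 K/W
R_brass = L/(kA) = 0.0019/(118×22.9) = 7.031×10^-7 K/W
Sum of known resistances R_other = 2.141×10^-6 K/W
Total R = ΔT/Q = 175/2180 = 0.08028 K/W
R_perlite board = R_total − R_other = 0.08027 K/W
k = L/(R·A) = 0.085/(0.08027×22.9)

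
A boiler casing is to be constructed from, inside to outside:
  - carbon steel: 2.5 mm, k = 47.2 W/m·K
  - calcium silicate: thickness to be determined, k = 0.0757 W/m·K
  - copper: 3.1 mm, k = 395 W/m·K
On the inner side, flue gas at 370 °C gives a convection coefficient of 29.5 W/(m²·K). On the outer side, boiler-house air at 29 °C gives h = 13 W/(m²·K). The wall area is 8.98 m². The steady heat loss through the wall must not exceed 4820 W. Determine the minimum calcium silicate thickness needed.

Series thermal resistances:
R_inner film = 1/(h_i·A) = 1/(29.5×8.98) = 0.003775 K/W
R_carbon steel = L/(kA) = 0.0025/(47.2×8.98) = 5.898×10^-6 K/W
R_copper = L/(kA) = 0.0031/(395×8.98) = 8.74×10^-7 K/W
R_outer film = 1/(h_o·A) = 1/(13×8.98) = 0.008566 K/W
Sum of the known resistances R_other = 0.01235 K/W
Required total resistance R_tot = ΔT/Q_allow = 341/4820 = 0.07075 K/W
R_calcium silicate = R_tot − R_other = 0.0584 K/W
L = R·k·A = 0.0584×0.0757×8.98

L ≈ 39.7 mm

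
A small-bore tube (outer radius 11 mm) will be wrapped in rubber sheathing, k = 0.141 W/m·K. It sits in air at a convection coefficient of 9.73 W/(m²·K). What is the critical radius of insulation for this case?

For a cylinder r_cr = k/h = 0.141/9.73
r_cr = 14.5 mm; since the bare radius (11 mm) is below r_cr, adding a thin layer of insulation will *increase* heat loss.

r_cr ≈ 14.5 mm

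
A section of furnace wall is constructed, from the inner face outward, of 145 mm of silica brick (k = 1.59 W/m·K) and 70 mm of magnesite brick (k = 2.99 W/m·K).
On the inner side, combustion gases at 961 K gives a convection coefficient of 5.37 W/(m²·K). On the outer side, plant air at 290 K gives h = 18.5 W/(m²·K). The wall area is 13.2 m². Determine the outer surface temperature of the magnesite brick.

T ≈ 392 K

Model the wall as resistances in series:
R_inner film = 1/(h_i·A) = 1/(5.37×13.2) = 0.01411 K/W
R_silica brick = L/(kA) = 0.145/(1.59×13.2) = 0.006909 K/W
R_magnesite brick = L/(kA) = 0.07/(2.99×13.2) = 0.001774 K/W
R_outer film = 1/(h_o·A) = 1/(18.5×13.2) = 0.004095 K/W
R_total = 0.02688 K/W;  Q = ΔT/R_total = 671/0.02688 = 24960 W
T_interface = T_inner − Q·ΣR(inner→interface) = 961 − 25000×0.02279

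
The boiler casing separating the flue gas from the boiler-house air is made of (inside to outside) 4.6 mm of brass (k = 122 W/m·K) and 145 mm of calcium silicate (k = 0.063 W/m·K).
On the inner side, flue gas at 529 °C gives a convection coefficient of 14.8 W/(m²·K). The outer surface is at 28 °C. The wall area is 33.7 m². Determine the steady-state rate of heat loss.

Q ≈ 7130 W

Series thermal resistances:
R_inner film = 1/(h_i·A) = 1/(14.8×33.7) = 0.002005 K/W
R_brass = L/(kA) = 0.0046/(122×33.7) = 1.119×10^-6 K/W
R_calcium silicate = L/(kA) = 0.145/(0.063×33.7) = 0.0683 K/W
R_total = 0.0703 K/W
Q = ΔT / R_total = 501 / 0.0703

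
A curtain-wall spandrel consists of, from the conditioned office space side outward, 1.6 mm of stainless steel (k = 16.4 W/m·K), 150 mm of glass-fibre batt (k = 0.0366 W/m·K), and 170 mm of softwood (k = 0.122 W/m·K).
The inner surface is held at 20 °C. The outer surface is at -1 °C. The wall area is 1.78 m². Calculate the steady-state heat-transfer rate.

Q ≈ 6.81 W

Treating each layer as a thermal resistance in series:
R_stainless steel = L/(kA) = 0.0016/(16.4×1.78) = 5.481×10^-5 K/W
R_glass-fibre batt = L/(kA) = 0.15/(0.0366×1.78) = 2.302 K/W
R_softwood = L/(kA) = 0.17/(0.122×1.78) = 0.7828 K/W
R_total = 3.085 K/W
Q = ΔT / R_total = 21 / 3.085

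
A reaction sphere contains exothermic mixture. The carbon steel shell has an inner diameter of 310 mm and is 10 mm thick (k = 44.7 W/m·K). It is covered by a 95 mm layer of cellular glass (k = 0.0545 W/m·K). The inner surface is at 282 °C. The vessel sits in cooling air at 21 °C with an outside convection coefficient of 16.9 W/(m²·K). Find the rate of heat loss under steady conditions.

Spherical conduction: R = (1/r_in − 1/r_out)/(4πk) per layer; series-sum.
R_carbon steel shell = (1/0.155 − 1/0.165)/(4π×44.7) = 6.961×10^-4 K/W
R_cellular glass = (1/0.165 − 1/0.26)/(4π×0.0545) = 3.233 K/W
R_outer film = 1/(h·4πr_o²) = 1/(16.9×4π×0.26²) = 0.06966 K/W
R_total = 3.304 K/W
Q = ΔT/R_total = 261/3.304

Q ≈ 79 W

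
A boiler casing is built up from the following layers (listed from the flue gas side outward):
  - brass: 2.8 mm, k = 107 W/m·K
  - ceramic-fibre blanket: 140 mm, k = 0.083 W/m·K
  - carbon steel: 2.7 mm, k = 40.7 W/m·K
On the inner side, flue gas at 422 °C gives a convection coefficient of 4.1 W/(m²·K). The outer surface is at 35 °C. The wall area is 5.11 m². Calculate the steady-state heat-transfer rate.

Q ≈ 1020 W

Model the wall as resistances in series:
R_inner film = 1/(h_i·A) = 1/(4.1×5.11) = 0.04773 K/W
R_brass = L/(kA) = 0.0028/(107×5.11) = 5.121×10^-6 K/W
R_ceramic-fibre blanket = L/(kA) = 0.14/(0.083×5.11) = 0.3301 K/W
R_carbon steel = L/(kA) = 0.0027/(40.7×5.11) = 1.298×10^-5 K/W
R_total = 0.3778 K/W
Q = ΔT / R_total = 387 / 0.3778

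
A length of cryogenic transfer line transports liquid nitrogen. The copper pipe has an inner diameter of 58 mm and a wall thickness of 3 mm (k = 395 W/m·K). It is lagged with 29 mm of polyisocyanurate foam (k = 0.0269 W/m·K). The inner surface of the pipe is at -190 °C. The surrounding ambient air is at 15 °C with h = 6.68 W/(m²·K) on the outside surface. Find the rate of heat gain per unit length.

q′ ≈ 48.7 W/m

Treating each annulus and film as a series resistance:
R_copper pipe wall = ln(32/29)/(2π×395×1) = 3.966×10^-5 K/W
R_polyisocyanurate foam = ln(61/32)/(2π×0.0269×1) = 3.817 K/W
R_outer film = 1/(h_o·2πr_oL) = 1/(6.68×2π×0.061×1) = 0.3906 K/W
R_total = 4.208 K/W
Q = ΔT/R_total = 205/4.208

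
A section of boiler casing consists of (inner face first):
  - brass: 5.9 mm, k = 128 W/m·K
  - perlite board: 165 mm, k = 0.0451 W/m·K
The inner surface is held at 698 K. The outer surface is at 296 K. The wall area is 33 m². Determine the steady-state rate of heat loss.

Series thermal resistances:
R_brass = L/(kA) = 0.0059/(128×33) = 1.397×10^-6 K/W
R_perlite board = L/(kA) = 0.165/(0.0451×33) = 0.1109 K/W
R_total = 0.1109 K/W
Q = ΔT / R_total = 402 / 0.1109

Q ≈ 3630 W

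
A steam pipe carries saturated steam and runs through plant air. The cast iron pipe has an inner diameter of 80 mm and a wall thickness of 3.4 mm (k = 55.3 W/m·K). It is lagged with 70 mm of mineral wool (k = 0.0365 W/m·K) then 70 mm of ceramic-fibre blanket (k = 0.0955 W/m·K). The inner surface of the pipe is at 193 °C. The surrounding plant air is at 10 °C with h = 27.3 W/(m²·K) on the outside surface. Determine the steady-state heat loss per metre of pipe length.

For a radial system each layer contributes R = ln(r_out/r_in)/(2πkL); films add R = 1/(hA).
R_cast iron pipe wall = ln(43.4/40)/(2π×55.3×1) = 2.348×10^-4 K/W
R_mineral wool = ln(113.4/43.4)/(2π×0.0365×1) = 4.188 K/W
R_ceramic-fibre blanket = ln(183.4/113.4)/(2π×0.0955×1) = 0.8012 K/W
R_outer film = 1/(h_o·2πr_oL) = 1/(27.3×2π×0.1834×1) = 0.03179 K/W
R_total = 5.021 K/W
Q = ΔT/R_total = 183/5.021

q′ ≈ 36.4 W/m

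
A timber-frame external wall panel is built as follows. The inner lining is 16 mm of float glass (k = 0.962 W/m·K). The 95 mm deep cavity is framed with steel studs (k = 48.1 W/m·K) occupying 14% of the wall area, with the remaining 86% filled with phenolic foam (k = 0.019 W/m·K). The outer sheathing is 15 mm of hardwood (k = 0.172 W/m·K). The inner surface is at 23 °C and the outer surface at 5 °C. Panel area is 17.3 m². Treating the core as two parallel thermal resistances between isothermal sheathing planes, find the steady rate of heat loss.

Q ≈ 2640 W

Sheathing layers in series; stud and cavity paths in parallel between them.
R_inner = 0.016/(0.962×17.3) = 9.614×10^-4 K/W
R_stud  = 0.095/(48.1×0.14×17.3) = 8.155×10^-4 K/W
R_cav   = 0.095/(0.019×0.86×17.3) = 0.3361 K/W
1/R_core = 1/R_stud + 1/R_cav → R_core = 8.135×10^-4 K/W
R_outer = 0.015/(0.172×17.3) = 0.005041 K/W
R_total = 0.006816 K/W
Q = ΔT/R_total = 18/0.006816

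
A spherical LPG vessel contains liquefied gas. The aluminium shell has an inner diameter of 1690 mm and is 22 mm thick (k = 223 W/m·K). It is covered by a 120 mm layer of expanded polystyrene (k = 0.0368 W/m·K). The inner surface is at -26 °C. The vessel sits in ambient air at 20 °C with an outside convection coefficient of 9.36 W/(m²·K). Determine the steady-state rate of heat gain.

Q ≈ 147 W

Each spherical layer contributes R = (1/r_i − 1/r_o)/(4πk):
R_aluminium shell = (1/0.845 − 1/0.867)/(4π×223) = 1.072×10^-5 K/W
R_expanded polystyrene = (1/0.867 − 1/0.987)/(4π×0.0368) = 0.3032 K/W
R_outer film = 1/(h·4πr_o²) = 1/(9.36×4π×0.987²) = 0.008727 K/W
R_total = 0.312 K/W
Q = ΔT/R_total = 46/0.312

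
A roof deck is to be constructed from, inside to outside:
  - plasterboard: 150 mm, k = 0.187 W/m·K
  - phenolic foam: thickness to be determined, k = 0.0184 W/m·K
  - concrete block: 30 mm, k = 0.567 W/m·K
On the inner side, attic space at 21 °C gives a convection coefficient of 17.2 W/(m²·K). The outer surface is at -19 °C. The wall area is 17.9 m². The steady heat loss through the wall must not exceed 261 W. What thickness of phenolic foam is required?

L ≈ 33.7 mm

Treating each layer as a thermal resistance in series:
R_inner film = 1/(h_i·A) = 1/(17.2×17.9) = 0.003248 K/W
R_plasterboard = L/(kA) = 0.15/(0.187×17.9) = 0.04481 K/W
R_concrete block = L/(kA) = 0.03/(0.567×17.9) = 0.002956 K/W
Sum of the known resistances R_other = 0.05102 K/W
Required total resistance R_tot = ΔT/Q_allow = 40/261 = 0.1533 K/W
R_phenolic foam = R_tot − R_other = 0.1022 K/W
L = R·k·A = 0.1022×0.0184×17.9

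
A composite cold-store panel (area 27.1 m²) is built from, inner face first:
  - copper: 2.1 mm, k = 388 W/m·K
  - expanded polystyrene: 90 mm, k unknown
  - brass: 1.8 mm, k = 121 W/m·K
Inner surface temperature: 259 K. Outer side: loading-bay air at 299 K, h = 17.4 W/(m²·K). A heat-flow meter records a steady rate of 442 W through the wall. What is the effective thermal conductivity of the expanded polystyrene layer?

k ≈ 0.0376 W/(m·K)

Series thermal resistances:
R_copper = L/(kA) = 0.0021/(388×27.1) = 1.997×10^-7 K/W
R_brass = L/(kA) = 0.0018/(121×27.1) = 5.489×10^-7 K/W
R_outer film = 1/(h_o·A) = 1/(17.4×27.1) = 0.002121 K/W
Sum of known resistances R_other = 0.002121 K/W
Total R = ΔT/Q = 40/442 = 0.0905 K/W
R_expanded polystyrene = R_total − R_other = 0.08838 K/W
k = L/(R·A) = 0.09/(0.08838×27.1)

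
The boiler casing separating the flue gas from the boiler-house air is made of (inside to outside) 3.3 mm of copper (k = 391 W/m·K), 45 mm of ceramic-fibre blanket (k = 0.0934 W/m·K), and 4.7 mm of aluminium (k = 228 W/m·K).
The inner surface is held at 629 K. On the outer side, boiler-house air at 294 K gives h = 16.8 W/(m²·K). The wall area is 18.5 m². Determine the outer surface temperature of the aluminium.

T ≈ 331 K

Using the resistance-network approach (series):
R_copper = L/(kA) = 0.0033/(391×18.5) = 4.562×10^-7 K/W
R_ceramic-fibre blanket = L/(kA) = 0.045/(0.0934×18.5) = 0.02604 K/W
R_aluminium = L/(kA) = 0.0047/(228×18.5) = 1.114×10^-6 K/W
R_outer film = 1/(h_o·A) = 1/(16.8×18.5) = 0.003218 K/W
R_total = 0.02926 K/W;  Q = ΔT/R_total = 335/0.02926 = 11450 W
T_interface = T_inner − Q·ΣR(inner→interface) = 629 − 11400×0.02604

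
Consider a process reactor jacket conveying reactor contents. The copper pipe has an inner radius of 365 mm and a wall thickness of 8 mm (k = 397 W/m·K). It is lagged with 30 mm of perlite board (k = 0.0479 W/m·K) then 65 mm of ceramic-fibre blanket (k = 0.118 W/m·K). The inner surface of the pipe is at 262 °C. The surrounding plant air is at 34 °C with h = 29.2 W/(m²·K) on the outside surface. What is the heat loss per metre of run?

q′ ≈ 485 W/m

Radial resistances (cylindrical: R_cond = ln(r_o/r_i)/(2πkL), R_conv = 1/(h·2πrL)):
R_copper pipe wall = ln(373/365)/(2π×397×1) = 8.692×10^-6 K/W
R_perlite board = ln(403/373)/(2π×0.0479×1) = 0.257 K/W
R_ceramic-fibre blanket = ln(468/403)/(2π×0.118×1) = 0.2017 K/W
R_outer film = 1/(h_o·2πr_oL) = 1/(29.2×2π×0.468×1) = 0.01165 K/W
R_total = 0.4704 K/W
Q = ΔT/R_total = 228/0.4704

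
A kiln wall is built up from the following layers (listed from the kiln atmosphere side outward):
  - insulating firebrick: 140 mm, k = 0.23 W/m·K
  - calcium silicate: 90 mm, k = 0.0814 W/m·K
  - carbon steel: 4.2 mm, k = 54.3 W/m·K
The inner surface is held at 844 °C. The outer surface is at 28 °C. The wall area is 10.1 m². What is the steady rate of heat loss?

Using the resistance-network approach (series):
R_insulating firebrick = L/(kA) = 0.14/(0.23×10.1) = 0.06027 K/W
R_calcium silicate = L/(kA) = 0.09/(0.0814×10.1) = 0.1095 K/W
R_carbon steel = L/(kA) = 0.0042/(54.3×10.1) = 7.658×10^-6 K/W
R_total = 0.1697 K/W
Q = ΔT / R_total = 816 / 0.1697

Q ≈ 4810 W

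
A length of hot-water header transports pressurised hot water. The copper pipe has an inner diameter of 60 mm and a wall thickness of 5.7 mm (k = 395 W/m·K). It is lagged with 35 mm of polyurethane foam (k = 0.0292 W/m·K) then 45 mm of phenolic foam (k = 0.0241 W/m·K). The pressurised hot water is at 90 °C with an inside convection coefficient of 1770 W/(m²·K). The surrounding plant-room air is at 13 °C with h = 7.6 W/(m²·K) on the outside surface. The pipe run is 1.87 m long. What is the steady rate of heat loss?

Q ≈ 20.1 W

Cylindrical conduction, so R = ln(r₂/r₁)/(2πkL) per layer, in series:
R_inner film = 1/(h_i·2πr₁L) = 1/(1770×2π×0.03×1.87) = 0.001603 K/W
R_copper pipe wall = ln(35.7/30)/(2π×395×1.87) = 3.748×10^-5 K/W
R_polyurethane foam = ln(70.7/35.7)/(2π×0.0292×1.87) = 1.992 K/W
R_phenolic foam = ln(115.7/70.7)/(2π×0.0241×1.87) = 1.739 K/W
R_outer film = 1/(h_o·2πr_oL) = 1/(7.6×2π×0.1157×1.87) = 0.09679 K/W
R_total = 3.83 K/W
Q = ΔT/R_total = 77/3.83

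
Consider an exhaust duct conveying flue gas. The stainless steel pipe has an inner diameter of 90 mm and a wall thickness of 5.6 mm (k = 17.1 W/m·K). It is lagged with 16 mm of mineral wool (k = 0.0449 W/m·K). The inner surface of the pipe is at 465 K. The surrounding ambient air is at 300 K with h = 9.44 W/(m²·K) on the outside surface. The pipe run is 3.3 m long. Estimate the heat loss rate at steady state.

Radial resistances (cylindrical: R_cond = ln(r_o/r_i)/(2πkL), R_conv = 1/(h·2πrL)):
R_stainless steel pipe wall = ln(50.6/45)/(2π×17.1×3.3) = 3.308×10^-4 K/W
R_mineral wool = ln(66.6/50.6)/(2π×0.0449×3.3) = 0.2951 K/W
R_outer film = 1/(h_o·2πr_oL) = 1/(9.44×2π×0.0666×3.3) = 0.07671 K/W
R_total = 0.3722 K/W
Q = ΔT/R_total = 165/0.3722

Q ≈ 443 W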